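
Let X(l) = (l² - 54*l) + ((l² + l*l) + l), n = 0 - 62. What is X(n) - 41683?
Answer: -26865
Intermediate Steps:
n = -62
X(l) = -53*l + 3*l² (X(l) = (l² - 54*l) + ((l² + l²) + l) = (l² - 54*l) + (2*l² + l) = (l² - 54*l) + (l + 2*l²) = -53*l + 3*l²)
X(n) - 41683 = -62*(-53 + 3*(-62)) - 41683 = -62*(-53 - 186) - 41683 = -62*(-239) - 41683 = 14818 - 41683 = -26865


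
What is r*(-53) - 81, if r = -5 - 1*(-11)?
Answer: -399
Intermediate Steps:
r = 6 (r = -5 + 11 = 6)
r*(-53) - 81 = 6*(-53) - 81 = -318 - 81 = -399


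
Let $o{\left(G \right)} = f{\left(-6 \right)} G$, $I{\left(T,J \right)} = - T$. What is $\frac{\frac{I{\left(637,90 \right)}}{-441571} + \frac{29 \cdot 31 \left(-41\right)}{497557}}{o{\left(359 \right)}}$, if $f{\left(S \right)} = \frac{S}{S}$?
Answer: $- \frac{1227609360}{6067286184221} \approx -0.00020233$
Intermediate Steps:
$f{\left(S \right)} = 1$
$o{\left(G \right)} = G$ ($o{\left(G \right)} = 1 G = G$)
$\frac{\frac{I{\left(637,90 \right)}}{-441571} + \frac{29 \cdot 31 \left(-41\right)}{497557}}{o{\left(359 \right)}} = \frac{\frac{\left(-1\right) 637}{-441571} + \frac{29 \cdot 31 \left(-41\right)}{497557}}{359} = \left(\left(-637\right) \left(- \frac{1}{441571}\right) + 899 \left(-41\right) \frac{1}{497557}\right) \frac{1}{359} = \left(\frac{49}{33967} - \frac{36859}{497557}\right) \frac{1}{359} = \left(- \frac{1227609360}{16900518619}\right) \frac{1}{359} = - \frac{1227609360}{6067286184221}$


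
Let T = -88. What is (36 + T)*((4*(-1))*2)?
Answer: 416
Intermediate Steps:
(36 + T)*((4*(-1))*2) = (36 - 88)*((4*(-1))*2) = -(-208)*2 = -52*(-8) = 416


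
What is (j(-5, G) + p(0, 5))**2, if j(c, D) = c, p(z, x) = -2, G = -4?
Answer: 49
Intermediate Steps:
(j(-5, G) + p(0, 5))**2 = (-5 - 2)**2 = (-7)**2 = 49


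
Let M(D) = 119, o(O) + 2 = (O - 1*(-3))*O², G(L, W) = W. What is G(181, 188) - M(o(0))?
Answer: 69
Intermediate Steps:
o(O) = -2 + O²*(3 + O) (o(O) = -2 + (O - 1*(-3))*O² = -2 + (O + 3)*O² = -2 + (3 + O)*O² = -2 + O²*(3 + O))
G(181, 188) - M(o(0)) = 188 - 1*119 = 188 - 119 = 69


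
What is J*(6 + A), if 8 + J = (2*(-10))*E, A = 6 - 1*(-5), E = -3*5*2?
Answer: 10064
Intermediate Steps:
E = -30 (E = -15*2 = -30)
A = 11 (A = 6 + 5 = 11)
J = 592 (J = -8 + (2*(-10))*(-30) = -8 - 20*(-30) = -8 + 600 = 592)
J*(6 + A) = 592*(6 + 11) = 592*17 = 10064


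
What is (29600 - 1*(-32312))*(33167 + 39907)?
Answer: 4524157488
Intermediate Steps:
(29600 - 1*(-32312))*(33167 + 39907) = (29600 + 32312)*73074 = 61912*73074 = 4524157488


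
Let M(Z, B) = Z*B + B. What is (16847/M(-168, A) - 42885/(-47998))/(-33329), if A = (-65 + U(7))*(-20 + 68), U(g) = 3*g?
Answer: -7967166673/282114763512384 ≈ -2.8241e-5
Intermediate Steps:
A = -2112 (A = (-65 + 3*7)*(-20 + 68) = (-65 + 21)*48 = -44*48 = -2112)
M(Z, B) = B + B*Z (M(Z, B) = B*Z + B = B + B*Z)
(16847/M(-168, A) - 42885/(-47998))/(-33329) = (16847/((-2112*(1 - 168))) - 42885/(-47998))/(-33329) = (16847/((-2112*(-167))) - 42885*(-1/47998))*(-1/33329) = (16847/352704 + 42885/47998)*(-1/33329) = (7967166673/8464543296)*(-1/33329) = -7967166673/282114763512384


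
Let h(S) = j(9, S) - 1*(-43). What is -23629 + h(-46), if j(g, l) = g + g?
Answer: -23568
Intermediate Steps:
j(g, l) = 2*g
h(S) = 61 (h(S) = 2*9 - 1*(-43) = 18 + 43 = 61)
-23629 + h(-46) = -23629 + 61 = -23568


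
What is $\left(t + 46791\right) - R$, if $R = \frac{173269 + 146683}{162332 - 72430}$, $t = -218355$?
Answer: $- \frac{7712133340}{44951} \approx -1.7157 \cdot 10^{5}$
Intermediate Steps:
$R = \frac{159976}{44951}$ ($R = \frac{319952}{89902} = 319952 \cdot \frac{1}{89902} = \frac{159976}{44951} \approx 3.5589$)
$\left(t + 46791\right) - R = \left(-218355 + 46791\right) - \frac{159976}{44951} = -171564 - \frac{159976}{44951} = - \frac{7712133340}{44951}$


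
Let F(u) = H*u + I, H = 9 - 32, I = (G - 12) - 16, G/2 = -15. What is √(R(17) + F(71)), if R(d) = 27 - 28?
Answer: 6*I*√47 ≈ 41.134*I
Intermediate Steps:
G = -30 (G = 2*(-15) = -30)
R(d) = -1
I = -58 (I = (-30 - 12) - 16 = -42 - 16 = -58)
H = -23
F(u) = -58 - 23*u (F(u) = -23*u - 58 = -58 - 23*u)
√(R(17) + F(71)) = √(-1 + (-58 - 23*71)) = √(-1 + (-58 - 1633)) = √(-1 - 1691) = √(-1692) = 6*I*√47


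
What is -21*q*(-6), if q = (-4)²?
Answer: 2016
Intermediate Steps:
q = 16
-21*q*(-6) = -21*16*(-6) = -336*(-6) = 2016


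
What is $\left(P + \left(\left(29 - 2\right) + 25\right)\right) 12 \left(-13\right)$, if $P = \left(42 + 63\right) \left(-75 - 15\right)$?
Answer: $1466088$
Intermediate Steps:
$P = -9450$ ($P = 105 \left(-90\right) = -9450$)
$\left(P + \left(\left(29 - 2\right) + 25\right)\right) 12 \left(-13\right) = \left(-9450 + \left(\left(29 - 2\right) + 25\right)\right) 12 \left(-13\right) = \left(-9450 + \left(27 + 25\right)\right) \left(-156\right) = \left(-9450 + 52\right) \left(-156\right) = \left(-9398\right) \left(-156\right) = 1466088$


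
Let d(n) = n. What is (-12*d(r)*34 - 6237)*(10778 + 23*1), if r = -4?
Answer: -49738605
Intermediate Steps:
(-12*d(r)*34 - 6237)*(10778 + 23*1) = (-12*(-4)*34 - 6237)*(10778 + 23*1) = (48*34 - 6237)*(10778 + 23) = (1632 - 6237)*10801 = -4605*10801 = -49738605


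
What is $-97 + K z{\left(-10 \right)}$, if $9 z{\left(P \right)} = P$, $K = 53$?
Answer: $- \frac{1403}{9} \approx -155.89$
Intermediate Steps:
$z{\left(P \right)} = \frac{P}{9}$
$-97 + K z{\left(-10 \right)} = -97 + 53 \cdot \frac{1}{9} \left(-10\right) = -97 + 53 \left(- \frac{10}{9}\right) = -97 - \frac{530}{9} = - \frac{1403}{9}$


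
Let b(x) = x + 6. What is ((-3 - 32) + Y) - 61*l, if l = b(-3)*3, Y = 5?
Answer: -579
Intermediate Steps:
b(x) = 6 + x
l = 9 (l = (6 - 3)*3 = 3*3 = 9)
((-3 - 32) + Y) - 61*l = ((-3 - 32) + 5) - 61*9 = (-35 + 5) - 549 = -30 - 549 = -579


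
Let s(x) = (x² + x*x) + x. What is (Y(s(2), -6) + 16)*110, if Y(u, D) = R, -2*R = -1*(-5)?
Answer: 1485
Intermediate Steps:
s(x) = x + 2*x² (s(x) = (x² + x²) + x = 2*x² + x = x + 2*x²)
R = -5/2 (R = -(-1)*(-5)/2 = -½*5 = -5/2 ≈ -2.5000)
Y(u, D) = -5/2
(Y(s(2), -6) + 16)*110 = (-5/2 + 16)*110 = (27/2)*110 = 1485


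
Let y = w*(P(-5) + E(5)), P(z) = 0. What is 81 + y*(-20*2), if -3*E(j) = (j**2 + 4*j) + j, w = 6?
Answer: 4081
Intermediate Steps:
E(j) = -5*j/3 - j**2/3 (E(j) = -((j**2 + 4*j) + j)/3 = -(j**2 + 5*j)/3 = -5*j/3 - j**2/3)
y = -100 (y = 6*(0 - 1/3*5*(5 + 5)) = 6*(0 - 1/3*5*10) = 6*(0 - 50/3) = 6*(-50/3) = -100)
81 + y*(-20*2) = 81 - (-2000)*2 = 81 - 100*(-40) = 81 + 4000 = 4081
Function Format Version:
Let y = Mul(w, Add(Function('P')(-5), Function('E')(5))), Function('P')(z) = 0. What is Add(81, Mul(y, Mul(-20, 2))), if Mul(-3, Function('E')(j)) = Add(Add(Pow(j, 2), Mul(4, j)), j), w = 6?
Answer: 4081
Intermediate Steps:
Function('E')(j) = Add(Mul(Rational(-5, 3), j), Mul(Rational(-1, 3), Pow(j, 2))) (Function('E')(j) = Mul(Rational(-1, 3), Add(Add(Pow(j, 2), Mul(4, j)), j)) = Mul(Rational(-1, 3), Add(Pow(j, 2), Mul(5, j))) = Add(Mul(Rational(-5, 3), j), Mul(Rational(-1, 3), Pow(j, 2))))
y = -100 (y = Mul(6, Add(0, Mul(Rational(-1, 3), 5, Add(5, 5)))) = Mul(6, Add(0, Mul(Rational(-1, 3), 5, 10))) = Mul(6, Add(0, Rational(-50, 3))) = Mul(6, Rational(-50, 3)) = -100)
Add(81, Mul(y, Mul(-20, 2))) = Add(81, Mul(-100, Mul(-20, 2))) = Add(81, Mul(-100, -40)) = Add(81, 4000) = 4081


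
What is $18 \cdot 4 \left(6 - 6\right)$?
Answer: $0$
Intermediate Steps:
$18 \cdot 4 \left(6 - 6\right) = 72 \left(6 - 6\right) = 72 \cdot 0 = 0$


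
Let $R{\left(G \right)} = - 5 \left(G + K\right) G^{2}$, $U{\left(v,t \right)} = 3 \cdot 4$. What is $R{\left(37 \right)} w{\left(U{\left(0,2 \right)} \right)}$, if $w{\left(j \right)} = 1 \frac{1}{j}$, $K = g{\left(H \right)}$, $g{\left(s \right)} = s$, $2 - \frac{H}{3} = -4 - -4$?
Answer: $- \frac{294335}{12} \approx -24528.0$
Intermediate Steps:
$H = 6$ ($H = 6 - 3 \left(-4 - -4\right) = 6 - 3 \left(-4 + 4\right) = 6 - 0 = 6 + 0 = 6$)
$U{\left(v,t \right)} = 12$
$K = 6$
$R{\left(G \right)} = G^{2} \left(-30 - 5 G\right)$ ($R{\left(G \right)} = - 5 \left(G + 6\right) G^{2} = - 5 \left(6 + G\right) G^{2} = \left(-30 - 5 G\right) G^{2} = G^{2} \left(-30 - 5 G\right)$)
$w{\left(j \right)} = \frac{1}{j}$
$R{\left(37 \right)} w{\left(U{\left(0,2 \right)} \right)} = \frac{5 \cdot 37^{2} \left(-6 - 37\right)}{12} = 5 \cdot 1369 \left(-6 - 37\right) \frac{1}{12} = 5 \cdot 1369 \left(-43\right) \frac{1}{12} = \left(-294335\right) \frac{1}{12} = - \frac{294335}{12}$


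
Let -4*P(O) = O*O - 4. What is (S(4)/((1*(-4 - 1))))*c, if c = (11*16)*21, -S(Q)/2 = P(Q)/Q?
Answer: -5544/5 ≈ -1108.8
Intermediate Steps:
P(O) = 1 - O**2/4 (P(O) = -(O*O - 4)/4 = -(O**2 - 4)/4 = -(-4 + O**2)/4 = 1 - O**2/4)
S(Q) = -2*(1 - Q**2/4)/Q
c = 3696 (c = 176*21 = 3696)
(S(4)/((1*(-4 - 1))))*c = (((1/2)*4 - 2/4)/((1*(-4 - 1))))*3696 = ((2 - 2*1/4)/((1*(-5))))*3696 = ((2 - 1/2)/(-5))*3696 = ((3/2)*(-1/5))*3696 = -3/10*3696 = -5544/5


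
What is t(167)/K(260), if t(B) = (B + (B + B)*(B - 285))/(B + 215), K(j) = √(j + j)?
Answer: -7849*√130/19864 ≈ -4.5053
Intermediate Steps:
K(j) = √2*√j (K(j) = √(2*j) = √2*√j)
t(B) = (B + 2*B*(-285 + B))/(215 + B) (t(B) = (B + (2*B)*(-285 + B))/(215 + B) = (B + 2*B*(-285 + B))/(215 + B))
t(167)/K(260) = (167*(-569 + 2*167)/(215 + 167))/((√2*√260)) = (167*(-569 + 334)/382)/((√2*(2*√65))) = (167*(1/382)*(-235))/((2*√130)) = -7849*√130/19864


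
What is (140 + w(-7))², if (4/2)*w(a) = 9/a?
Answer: 3806401/196 ≈ 19420.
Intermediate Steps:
w(a) = 9/(2*a) (w(a) = (9/a)/2 = 9/(2*a))
(140 + w(-7))² = (140 + (9/2)/(-7))² = (140 + (9/2)*(-⅐))² = (140 - 9/14)² = (1951/14)² = 3806401/196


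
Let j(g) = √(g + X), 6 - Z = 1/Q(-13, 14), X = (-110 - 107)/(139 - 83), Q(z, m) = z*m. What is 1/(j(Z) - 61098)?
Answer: -14826448/905866319387 - 2*√282282/2717598958161 ≈ -1.6368e-5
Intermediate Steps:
Q(z, m) = m*z
X = -31/8 (X = -217/56 = -217*1/56 = -31/8 ≈ -3.8750)
Z = 1093/182 (Z = 6 - 1/(14*(-13)) = 6 - 1/(-182) = 6 - 1*(-1/182) = 6 + 1/182 = 1093/182 ≈ 6.0055)
j(g) = √(-31/8 + g) (j(g) = √(g - 31/8) = √(-31/8 + g))
1/(j(Z) - 61098) = 1/(√(-62 + 16*(1093/182))/4 - 61098) = 1/(√(-62 + 8744/91)/4 - 61098) = 1/(√(3102/91)/4 - 61098) = 1/((√282282/91)/4 - 61098) = 1/(√282282/364 - 61098) = 1/(-61098 + √282282/364)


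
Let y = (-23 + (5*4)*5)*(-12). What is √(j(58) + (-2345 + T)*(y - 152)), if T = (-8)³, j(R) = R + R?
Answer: 2*√768562 ≈ 1753.4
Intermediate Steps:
j(R) = 2*R
T = -512
y = -924 (y = (-23 + 20*5)*(-12) = (-23 + 100)*(-12) = 77*(-12) = -924)
√(j(58) + (-2345 + T)*(y - 152)) = √(2*58 + (-2345 - 512)*(-924 - 152)) = √(116 - 2857*(-1076)) = √(116 + 3074132) = √3074248 = 2*√768562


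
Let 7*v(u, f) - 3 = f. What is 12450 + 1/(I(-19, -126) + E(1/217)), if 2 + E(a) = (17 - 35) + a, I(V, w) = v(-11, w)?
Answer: 101492183/8152 ≈ 12450.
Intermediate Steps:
v(u, f) = 3/7 + f/7
I(V, w) = 3/7 + w/7
E(a) = -20 + a (E(a) = -2 + ((17 - 35) + a) = -2 + (-18 + a) = -20 + a)
12450 + 1/(I(-19, -126) + E(1/217)) = 12450 + 1/((3/7 + (⅐)*(-126)) + (-20 + 1/217)) = 12450 + 1/((3/7 - 18) + (-20 + 1/217)) = 12450 + 1/(-123/7 - 4339/217) = 12450 + 1/(-8152/217) = 12450 - 217/8152 = 101492183/8152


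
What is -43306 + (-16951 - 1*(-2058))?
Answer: -58199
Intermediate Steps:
-43306 + (-16951 - 1*(-2058)) = -43306 + (-16951 + 2058) = -43306 - 14893 = -58199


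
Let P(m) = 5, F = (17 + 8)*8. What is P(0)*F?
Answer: 1000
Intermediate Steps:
F = 200 (F = 25*8 = 200)
P(0)*F = 5*200 = 1000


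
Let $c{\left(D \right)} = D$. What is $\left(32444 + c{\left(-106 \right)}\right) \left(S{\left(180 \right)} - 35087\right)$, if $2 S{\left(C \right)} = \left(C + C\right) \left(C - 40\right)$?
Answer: $-319725806$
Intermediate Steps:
$S{\left(C \right)} = C \left(-40 + C\right)$ ($S{\left(C \right)} = \frac{\left(C + C\right) \left(C - 40\right)}{2} = \frac{2 C \left(-40 + C\right)}{2} = C \left(-40 + C\right)$)
$\left(32444 + c{\left(-106 \right)}\right) \left(S{\left(180 \right)} - 35087\right) = \left(32444 - 106\right) \left(180 \left(-40 + 180\right) - 35087\right) = 32338 \left(180 \cdot 140 - 35087\right) = 32338 \left(25200 - 35087\right) = 32338 \left(-9887\right) = -319725806$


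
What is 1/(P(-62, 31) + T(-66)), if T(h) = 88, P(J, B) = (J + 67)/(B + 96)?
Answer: 127/11181 ≈ 0.011359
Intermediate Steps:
P(J, B) = (67 + J)/(96 + B)
1/(P(-62, 31) + T(-66)) = 1/((67 - 62)/(96 + 31) + 88) = 1/(5/127 + 88) = 1/(11181/127) = 127/11181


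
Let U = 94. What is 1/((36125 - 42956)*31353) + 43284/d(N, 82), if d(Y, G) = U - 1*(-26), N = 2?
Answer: 772519641191/2141723430 ≈ 360.70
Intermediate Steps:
d(Y, G) = 120 (d(Y, G) = 94 - 1*(-26) = 94 + 26 = 120)
1/((36125 - 42956)*31353) + 43284/d(N, 82) = 1/((36125 - 42956)*31353) + 43284/120 = (1/31353)/(-6831) + 43284*(1/120) = -1/6831*1/31353 + 3607/10 = -1/214172343 + 3607/10 = 772519641191/2141723430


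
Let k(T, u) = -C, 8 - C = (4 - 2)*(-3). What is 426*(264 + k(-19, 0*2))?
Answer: 106500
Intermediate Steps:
C = 14 (C = 8 - (4 - 2)*(-3) = 8 - 2*(-3) = 8 - 1*(-6) = 8 + 6 = 14)
k(T, u) = -14 (k(T, u) = -1*14 = -14)
426*(264 + k(-19, 0*2)) = 426*(264 - 14) = 426*250 = 106500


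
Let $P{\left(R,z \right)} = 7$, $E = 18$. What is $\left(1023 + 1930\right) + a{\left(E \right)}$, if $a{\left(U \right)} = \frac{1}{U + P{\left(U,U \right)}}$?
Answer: $\frac{73826}{25} \approx 2953.0$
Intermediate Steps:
$a{\left(U \right)} = \frac{1}{7 + U}$ ($a{\left(U \right)} = \frac{1}{U + 7} = \frac{1}{7 + U}$)
$\left(1023 + 1930\right) + a{\left(E \right)} = \left(1023 + 1930\right) + \frac{1}{7 + 18} = 2953 + \frac{1}{25} = \frac{73826}{25}$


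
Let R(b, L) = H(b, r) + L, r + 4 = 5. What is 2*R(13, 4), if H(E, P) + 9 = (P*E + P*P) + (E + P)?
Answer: 46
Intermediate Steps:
r = 1 (r = -4 + 5 = 1)
H(E, P) = -9 + E + P + P² + E*P (H(E, P) = -9 + ((P*E + P*P) + (E + P)) = -9 + ((E*P + P²) + (E + P)) = -9 + ((P² + E*P) + (E + P)) = -9 + (E + P + P² + E*P) = -9 + E + P + P² + E*P)
R(b, L) = -7 + L + 2*b (R(b, L) = (-9 + b + 1 + 1² + b*1) + L = (-9 + b + 1 + 1 + b) + L = (-7 + 2*b) + L = -7 + L + 2*b)
2*R(13, 4) = 2*(-7 + 4 + 2*13) = 2*(-7 + 4 + 26) = 2*23 = 46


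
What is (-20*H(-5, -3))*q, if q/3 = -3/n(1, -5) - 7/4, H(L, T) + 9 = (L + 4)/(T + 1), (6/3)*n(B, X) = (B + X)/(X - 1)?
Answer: -10965/2 ≈ -5482.5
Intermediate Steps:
n(B, X) = (B + X)/(2*(-1 + X)) (n(B, X) = ((B + X)/(X - 1))/2 = ((B + X)/(-1 + X))/2 = (B + X)/(2*(-1 + X)))
H(L, T) = -9 + (4 + L)/(1 + T) (H(L, T) = -9 + (L + 4)/(T + 1) = -9 + (4 + L)/(1 + T))
q = -129/4 (q = 3*(-3*2*(-1 - 5)/(1 - 5) - 7/4) = 3*(-3/((1/2)*(-4)/(-6)) - 7*1/4) = 3*(-3/((1/2)*(-1/6)*(-4)) - 7/4) = 3*(-3/1/3 - 7/4) = 3*(-3*3 - 7/4) = 3*(-9 - 7/4) = 3*(-43/4) = -129/4 ≈ -32.250)
(-20*H(-5, -3))*q = -20*(-5 - 5 - 9*(-3))/(1 - 3)*(-129/4) = -20*(-5 - 5 + 27)/(-2)*(-129/4) = -(-10)*17*(-129/4) = -20*(-17/2)*(-129/4) = 170*(-129/4) = -10965/2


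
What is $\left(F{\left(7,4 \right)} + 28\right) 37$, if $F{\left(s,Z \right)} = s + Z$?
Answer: $1443$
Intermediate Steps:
$F{\left(s,Z \right)} = Z + s$
$\left(F{\left(7,4 \right)} + 28\right) 37 = \left(\left(4 + 7\right) + 28\right) 37 = \left(11 + 28\right) 37 = 39 \cdot 37 = 1443$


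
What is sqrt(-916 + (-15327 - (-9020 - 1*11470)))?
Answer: sqrt(4247) ≈ 65.169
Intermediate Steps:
sqrt(-916 + (-15327 - (-9020 - 1*11470))) = sqrt(-916 + (-15327 - (-9020 - 11470))) = sqrt(-916 + (-15327 - 1*(-20490))) = sqrt(-916 + (-15327 + 20490)) = sqrt(-916 + 5163) = sqrt(4247)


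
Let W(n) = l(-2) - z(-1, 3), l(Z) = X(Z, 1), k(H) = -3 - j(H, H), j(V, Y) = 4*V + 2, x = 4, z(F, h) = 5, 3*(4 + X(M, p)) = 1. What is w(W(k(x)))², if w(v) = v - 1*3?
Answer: 1225/9 ≈ 136.11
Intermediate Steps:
X(M, p) = -11/3 (X(M, p) = -4 + (⅓)*1 = -4 + ⅓ = -11/3)
j(V, Y) = 2 + 4*V
k(H) = -5 - 4*H (k(H) = -3 - (2 + 4*H) = -3 + (-2 - 4*H) = -5 - 4*H)
l(Z) = -11/3
W(n) = -26/3 (W(n) = -11/3 - 1*5 = -11/3 - 5 = -26/3)
w(v) = -3 + v (w(v) = v - 3 = -3 + v)
w(W(k(x)))² = (-3 - 26/3)² = (-35/3)² = 1225/9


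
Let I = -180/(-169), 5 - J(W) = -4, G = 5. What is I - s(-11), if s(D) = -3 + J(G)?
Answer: -834/169 ≈ -4.9349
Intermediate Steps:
J(W) = 9 (J(W) = 5 - 1*(-4) = 5 + 4 = 9)
s(D) = 6 (s(D) = -3 + 9 = 6)
I = 180/169 (I = -180*(-1/169) = 180/169 ≈ 1.0651)
I - s(-11) = 180/169 - 1*6 = 180/169 - 6 = -834/169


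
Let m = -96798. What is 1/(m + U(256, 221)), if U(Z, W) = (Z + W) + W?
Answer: -1/96100 ≈ -1.0406e-5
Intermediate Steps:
U(Z, W) = Z + 2*W (U(Z, W) = (W + Z) + W = Z + 2*W)
1/(m + U(256, 221)) = 1/(-96798 + (256 + 2*221)) = 1/(-96798 + (256 + 442)) = 1/(-96798 + 698) = 1/(-96100) = -1/96100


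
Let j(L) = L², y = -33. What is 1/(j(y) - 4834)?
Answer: -1/3745 ≈ -0.00026702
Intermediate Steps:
1/(j(y) - 4834) = 1/((-33)² - 4834) = 1/(1089 - 4834) = 1/(-3745) = -1/3745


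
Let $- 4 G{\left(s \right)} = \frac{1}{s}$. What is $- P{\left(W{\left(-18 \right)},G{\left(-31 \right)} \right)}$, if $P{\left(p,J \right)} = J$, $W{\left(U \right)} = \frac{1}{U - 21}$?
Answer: $- \frac{1}{124} \approx -0.0080645$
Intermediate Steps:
$W{\left(U \right)} = \frac{1}{-21 + U}$
$G{\left(s \right)} = - \frac{1}{4 s}$
$- P{\left(W{\left(-18 \right)},G{\left(-31 \right)} \right)} = - \frac{-1}{4 \left(-31\right)} = - \frac{\left(-1\right) \left(-1\right)}{4 \cdot 31} = \left(-1\right) \frac{1}{124} = - \frac{1}{124}$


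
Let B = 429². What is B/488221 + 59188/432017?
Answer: 108405665245/210919771757 ≈ 0.51397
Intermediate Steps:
B = 184041
B/488221 + 59188/432017 = 184041/488221 + 59188/432017 = 108405665245/210919771757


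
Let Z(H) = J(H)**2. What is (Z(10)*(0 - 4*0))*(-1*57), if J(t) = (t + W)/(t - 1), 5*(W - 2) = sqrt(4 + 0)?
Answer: 0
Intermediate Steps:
W = 12/5 (W = 2 + sqrt(4 + 0)/5 = 2 + sqrt(4)/5 = 2 + (1/5)*2 = 2 + 2/5 = 12/5 ≈ 2.4000)
J(t) = (12/5 + t)/(-1 + t) (J(t) = (t + 12/5)/(t - 1) = (12/5 + t)/(-1 + t))
Z(H) = (12/5 + H)**2/(-1 + H)**2 (Z(H) = ((12/5 + H)/(-1 + H))**2 = (12/5 + H)**2/(-1 + H)**2)
(Z(10)*(0 - 4*0))*(-1*57) = (((12 + 5*10)**2/(25*(-1 + 10)**2))*(0 - 4*0))*(-1*57) = (((1/25)*(12 + 50)**2/9**2)*(0 + 0))*(-57) = (((1/25)*(1/81)*62**2)*0)*(-57) = (((1/25)*(1/81)*3844)*0)*(-57) = ((3844/2025)*0)*(-57) = 0*(-57) = 0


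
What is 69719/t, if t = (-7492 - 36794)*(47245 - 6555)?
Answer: -5363/138615180 ≈ -3.8690e-5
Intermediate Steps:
t = -1801997340 (t = -44286*40690 = -1801997340)
69719/t = 69719/(-1801997340) = 69719*(-1/1801997340) = -5363/138615180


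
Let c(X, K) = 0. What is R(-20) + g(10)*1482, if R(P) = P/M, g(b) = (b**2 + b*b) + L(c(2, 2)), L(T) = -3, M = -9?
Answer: 2627606/9 ≈ 2.9196e+5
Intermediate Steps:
g(b) = -3 + 2*b**2 (g(b) = (b**2 + b*b) - 3 = (b**2 + b**2) - 3 = 2*b**2 - 3 = -3 + 2*b**2)
R(P) = -P/9 (R(P) = P/(-9) = P*(-1/9) = -P/9)
R(-20) + g(10)*1482 = -1/9*(-20) + (-3 + 2*10**2)*1482 = 20/9 + (-3 + 2*100)*1482 = 20/9 + (-3 + 200)*1482 = 20/9 + 197*1482 = 20/9 + 291954 = 2627606/9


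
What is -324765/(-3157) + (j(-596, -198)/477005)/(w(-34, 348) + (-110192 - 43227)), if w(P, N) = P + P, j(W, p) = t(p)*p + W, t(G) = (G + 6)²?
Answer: 3396769904402093/33019543962185 ≈ 102.87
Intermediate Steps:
t(G) = (6 + G)²
j(W, p) = W + p*(6 + p)² (j(W, p) = (6 + p)²*p + W = p*(6 + p)² + W = W + p*(6 + p)²)
w(P, N) = 2*P
-324765/(-3157) + (j(-596, -198)/477005)/(w(-34, 348) + (-110192 - 43227)) = -324765/(-3157) + ((-596 - 198*(6 - 198)²)/477005)/(2*(-34) + (-110192 - 43227)) = -324765*(-1/3157) + ((-596 - 198*(-192)²)*(1/477005))/(-68 - 153419) = 46395/451 + ((-596 - 198*36864)*(1/477005))/(-153487) = 46395/451 + ((-596 - 7299072)*(1/477005))*(-1/153487) = 46395/451 - 7299668*1/477005*(-1/153487) = 46395/451 - 7299668/477005*(-1/153487) = 46395/451 + 7299668/73214066435 = 3396769904402093/33019543962185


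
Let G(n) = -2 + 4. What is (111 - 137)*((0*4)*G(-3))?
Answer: 0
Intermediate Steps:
G(n) = 2
(111 - 137)*((0*4)*G(-3)) = (111 - 137)*((0*4)*2) = -0*2 = -26*0 = 0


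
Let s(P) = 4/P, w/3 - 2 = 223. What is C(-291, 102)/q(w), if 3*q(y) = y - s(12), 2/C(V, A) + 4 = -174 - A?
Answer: -9/283360 ≈ -3.1762e-5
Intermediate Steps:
C(V, A) = 2/(-178 - A) (C(V, A) = 2/(-4 + (-174 - A)) = 2/(-178 - A))
w = 675 (w = 6 + 3*223 = 6 + 669 = 675)
q(y) = -⅑ + y/3 (q(y) = (y - 4/12)/3 = (y - 1*⅓)/3 = (y - ⅓)/3 = (-⅓ + y)/3 = -⅑ + y/3)
C(-291, 102)/q(w) = (-2/(178 + 102))/(-⅑ + (⅓)*675) = (-2/280)/(-⅑ + 225) = (-2*1/280)/(2024/9) = -1/140*9/2024 = -9/283360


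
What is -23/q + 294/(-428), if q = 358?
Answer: -14387/19153 ≈ -0.75116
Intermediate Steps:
-23/q + 294/(-428) = -23/358 + 294/(-428) = -23*1/358 + 294*(-1/428) = -23/358 - 147/214 = -14387/19153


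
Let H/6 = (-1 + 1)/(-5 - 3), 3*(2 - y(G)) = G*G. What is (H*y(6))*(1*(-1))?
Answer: 0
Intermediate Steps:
y(G) = 2 - G**2/3 (y(G) = 2 - G*G/3 = 2 - G**2/3)
H = 0 (H = 6*((-1 + 1)/(-5 - 3)) = 6*(0/(-8)) = 6*(0*(-1/8)) = 6*0 = 0)
(H*y(6))*(1*(-1)) = (0*(2 - 1/3*6**2))*(1*(-1)) = (0*(2 - 1/3*36))*(-1) = (0*(2 - 12))*(-1) = (0*(-10))*(-1) = 0*(-1) = 0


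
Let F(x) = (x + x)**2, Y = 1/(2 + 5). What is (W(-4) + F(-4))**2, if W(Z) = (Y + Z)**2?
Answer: 14938225/2401 ≈ 6221.7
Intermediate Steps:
Y = 1/7 ≈ 0.14286
W(Z) = (1/7 + Z)**2
F(x) = 4*x**2 (F(x) = (2*x)**2 = 4*x**2)
(W(-4) + F(-4))**2 = ((1 + 7*(-4))**2/49 + 4*(-4)**2)**2 = ((1 - 28)**2/49 + 4*16)**2 = ((1/49)*(-27)**2 + 64)**2 = ((1/49)*729 + 64)**2 = (729/49 + 64)**2 = (3865/49)**2 = 14938225/2401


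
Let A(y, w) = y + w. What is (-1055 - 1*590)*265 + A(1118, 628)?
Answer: -434179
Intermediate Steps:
A(y, w) = w + y
(-1055 - 1*590)*265 + A(1118, 628) = (-1055 - 1*590)*265 + (628 + 1118) = (-1055 - 590)*265 + 1746 = -1645*265 + 1746 = -435925 + 1746 = -434179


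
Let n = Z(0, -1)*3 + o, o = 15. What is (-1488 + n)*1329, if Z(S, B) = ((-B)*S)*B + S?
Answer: -1957617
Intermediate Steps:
Z(S, B) = S - S*B² (Z(S, B) = (-B*S)*B + S = -S*B² + S = S - S*B²)
n = 15 (n = (0*(1 - 1*(-1)²))*3 + 15 = (0*(1 - 1*1))*3 + 15 = (0*(1 - 1))*3 + 15 = (0*0)*3 + 15 = 0*3 + 15 = 0 + 15 = 15)
(-1488 + n)*1329 = (-1488 + 15)*1329 = -1473*1329 = -1957617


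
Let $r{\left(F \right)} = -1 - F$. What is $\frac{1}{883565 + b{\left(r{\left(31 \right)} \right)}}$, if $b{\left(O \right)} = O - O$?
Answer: $\frac{1}{883565} \approx 1.1318 \cdot 10^{-6}$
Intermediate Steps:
$b{\left(O \right)} = 0$
$\frac{1}{883565 + b{\left(r{\left(31 \right)} \right)}} = \frac{1}{883565 + 0} = \frac{1}{883565}$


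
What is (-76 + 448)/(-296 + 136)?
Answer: -93/40 ≈ -2.3250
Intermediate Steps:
(-76 + 448)/(-296 + 136) = 372/(-160) = 372*(-1/160) = -93/40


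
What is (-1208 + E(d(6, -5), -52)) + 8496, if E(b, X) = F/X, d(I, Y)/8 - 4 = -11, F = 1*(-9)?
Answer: 378985/52 ≈ 7288.2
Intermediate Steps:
F = -9
d(I, Y) = -56 (d(I, Y) = 32 + 8*(-11) = 32 - 88 = -56)
E(b, X) = -9/X
(-1208 + E(d(6, -5), -52)) + 8496 = (-1208 - 9/(-52)) + 8496 = (-1208 - 9*(-1/52)) + 8496 = (-1208 + 9/52) + 8496 = -62807/52 + 8496 = 378985/52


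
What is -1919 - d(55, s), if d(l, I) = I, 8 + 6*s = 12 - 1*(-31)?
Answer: -11549/6 ≈ -1924.8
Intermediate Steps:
s = 35/6 (s = -4/3 + (12 - 1*(-31))/6 = -4/3 + (12 + 31)/6 = -4/3 + (⅙)*43 = -4/3 + 43/6 = 35/6 ≈ 5.8333)
-1919 - d(55, s) = -1919 - 1*35/6 = -1919 - 35/6 = -11549/6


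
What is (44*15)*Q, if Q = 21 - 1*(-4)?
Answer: 16500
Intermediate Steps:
Q = 25 (Q = 21 + 4 = 25)
(44*15)*Q = (44*15)*25 = 660*25 = 16500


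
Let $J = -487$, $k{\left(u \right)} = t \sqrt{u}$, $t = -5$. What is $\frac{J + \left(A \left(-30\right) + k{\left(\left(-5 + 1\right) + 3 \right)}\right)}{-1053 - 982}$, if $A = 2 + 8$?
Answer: $\frac{787}{2035} + \frac{i}{407} \approx 0.38673 + 0.002457 i$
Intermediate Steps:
$k{\left(u \right)} = - 5 \sqrt{u}$
$A = 10$
$\frac{J + \left(A \left(-30\right) + k{\left(\left(-5 + 1\right) + 3 \right)}\right)}{-1053 - 982} = \frac{-487 + \left(10 \left(-30\right) - 5 \sqrt{\left(-5 + 1\right) + 3}\right)}{-1053 - 982} = \frac{-487 - \left(300 + 5 \sqrt{-4 + 3}\right)}{-2035} = \left(-487 - \left(300 + 5 \sqrt{-1}\right)\right) \left(- \frac{1}{2035}\right) = \left(-487 - \left(300 + 5 i\right)\right) \left(- \frac{1}{2035}\right) = \left(-787 - 5 i\right) \left(- \frac{1}{2035}\right) = \frac{787}{2035} + \frac{i}{407}$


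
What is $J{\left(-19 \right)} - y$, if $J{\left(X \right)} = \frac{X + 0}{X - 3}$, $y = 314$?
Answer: $- \frac{6889}{22} \approx -313.14$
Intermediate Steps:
$J{\left(X \right)} = \frac{X}{-3 + X}$
$J{\left(-19 \right)} - y = - \frac{19}{-3 - 19} - 314 = - \frac{19}{-22} - 314 = \left(-19\right) \left(- \frac{1}{22}\right) - 314 = \frac{19}{22} - 314 = - \frac{6889}{22}$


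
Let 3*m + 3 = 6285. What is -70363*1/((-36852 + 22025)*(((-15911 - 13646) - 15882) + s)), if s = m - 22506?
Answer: -70363/976372777 ≈ -7.2066e-5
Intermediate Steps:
m = 2094 (m = -1 + (1/3)*6285 = -1 + 2095 = 2094)
s = -20412 (s = 2094 - 22506 = -20412)
-70363*1/((-36852 + 22025)*(((-15911 - 13646) - 15882) + s)) = -70363*1/((-36852 + 22025)*(((-15911 - 13646) - 15882) - 20412)) = -70363*(-1/(14827*((-29557 - 15882) - 20412))) = -70363*(-1/(14827*(-45439 - 20412))) = -70363/((-14827*(-65851))) = -70363/976372777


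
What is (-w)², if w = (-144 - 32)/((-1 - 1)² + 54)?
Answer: 7744/841 ≈ 9.2081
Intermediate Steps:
w = -88/29 (w = -176/((-2)² + 54) = -176/(4 + 54) = -176/58 = -176*1/58 = -88/29 ≈ -3.0345)
(-w)² = (-1*(-88/29))² = (88/29)² = 7744/841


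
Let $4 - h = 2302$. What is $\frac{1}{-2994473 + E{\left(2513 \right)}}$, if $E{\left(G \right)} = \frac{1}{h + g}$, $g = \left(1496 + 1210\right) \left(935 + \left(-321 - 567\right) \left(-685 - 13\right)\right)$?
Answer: $- \frac{1679771556}{5030030570609987} \approx -3.3395 \cdot 10^{-7}$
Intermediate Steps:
$h = -2298$ ($h = 4 - 2302 = -2298$)
$g = 1679773854$ ($g = 2706 \left(935 - -619824\right) = 2706 \left(935 + 619824\right) = 2706 \cdot 620759 = 1679773854$)
$E{\left(G \right)} = \frac{1}{1679771556}$ ($E{\left(G \right)} = \frac{1}{-2298 + 1679773854} = \frac{1}{1679771556}$)
$\frac{1}{-2994473 + E{\left(2513 \right)}} = \frac{1}{-2994473 + \frac{1}{1679771556}} = \frac{1}{- \frac{5030030570609987}{1679771556}} = - \frac{1679771556}{5030030570609987}$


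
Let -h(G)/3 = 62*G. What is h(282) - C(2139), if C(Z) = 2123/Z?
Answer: -112196951/2139 ≈ -52453.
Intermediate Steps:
h(G) = -186*G
h(282) - C(2139) = -186*282 - 2123/2139 = -52452 - 2123/2139 = -112196951/2139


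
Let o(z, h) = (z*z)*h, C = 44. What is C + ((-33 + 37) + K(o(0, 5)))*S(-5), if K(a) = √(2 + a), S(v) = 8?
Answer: 76 + 8*√2 ≈ 87.314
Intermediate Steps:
o(z, h) = h*z² (o(z, h) = z²*h = h*z²)
C + ((-33 + 37) + K(o(0, 5)))*S(-5) = 44 + ((-33 + 37) + √(2 + 5*0²))*8 = 44 + (4 + √(2 + 5*0))*8 = 44 + (4 + √(2 + 0))*8 = 44 + (4 + √2)*8 = 44 + (32 + 8*√2) = 76 + 8*√2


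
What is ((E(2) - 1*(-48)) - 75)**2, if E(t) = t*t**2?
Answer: 361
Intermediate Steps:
E(t) = t**3
((E(2) - 1*(-48)) - 75)**2 = ((2**3 - 1*(-48)) - 75)**2 = ((8 + 48) - 75)**2 = (56 - 75)**2 = (-19)**2 = 361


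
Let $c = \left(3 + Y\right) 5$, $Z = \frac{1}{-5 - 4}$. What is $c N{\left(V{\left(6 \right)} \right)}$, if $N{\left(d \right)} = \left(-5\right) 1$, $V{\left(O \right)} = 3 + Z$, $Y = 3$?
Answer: $-150$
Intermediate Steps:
$Z = - \frac{1}{9}$ ($Z = \frac{1}{-9} = - \frac{1}{9} \approx -0.11111$)
$V{\left(O \right)} = \frac{26}{9}$ ($V{\left(O \right)} = 3 - \frac{1}{9} = \frac{26}{9}$)
$N{\left(d \right)} = -5$
$c = 30$ ($c = \left(3 + 3\right) 5 = 6 \cdot 5 = 30$)
$c N{\left(V{\left(6 \right)} \right)} = 30 \left(-5\right) = -150$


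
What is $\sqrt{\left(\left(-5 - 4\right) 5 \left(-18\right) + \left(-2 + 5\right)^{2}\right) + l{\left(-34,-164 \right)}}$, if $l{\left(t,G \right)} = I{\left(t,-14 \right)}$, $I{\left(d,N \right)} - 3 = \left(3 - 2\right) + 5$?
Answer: $6 \sqrt{23} \approx 28.775$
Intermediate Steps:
$I{\left(d,N \right)} = 9$ ($I{\left(d,N \right)} = 3 + \left(\left(3 - 2\right) + 5\right) = 3 + \left(1 + 5\right) = 3 + 6 = 9$)
$l{\left(t,G \right)} = 9$
$\sqrt{\left(\left(-5 - 4\right) 5 \left(-18\right) + \left(-2 + 5\right)^{2}\right) + l{\left(-34,-164 \right)}} = \sqrt{\left(\left(-5 - 4\right) 5 \left(-18\right) + \left(-2 + 5\right)^{2}\right) + 9} = \sqrt{\left(\left(-9\right) 5 \left(-18\right) + 3^{2}\right) + 9} = \sqrt{\left(\left(-45\right) \left(-18\right) + 9\right) + 9} = \sqrt{\left(810 + 9\right) + 9} = \sqrt{819 + 9} = \sqrt{828} = 6 \sqrt{23}$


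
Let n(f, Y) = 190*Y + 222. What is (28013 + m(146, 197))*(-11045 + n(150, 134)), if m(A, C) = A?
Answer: 412163283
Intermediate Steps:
n(f, Y) = 222 + 190*Y
(28013 + m(146, 197))*(-11045 + n(150, 134)) = (28013 + 146)*(-11045 + (222 + 190*134)) = 28159*(-11045 + (222 + 25460)) = 28159*(-11045 + 25682) = 28159*14637 = 412163283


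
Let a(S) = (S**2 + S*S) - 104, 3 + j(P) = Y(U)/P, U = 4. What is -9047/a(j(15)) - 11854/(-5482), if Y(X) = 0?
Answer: 25307549/235726 ≈ 107.36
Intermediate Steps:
j(P) = -3 (j(P) = -3 + 0/P = -3 + 0 = -3)
a(S) = -104 + 2*S**2 (a(S) = (S**2 + S**2) - 104 = 2*S**2 - 104 = -104 + 2*S**2)
-9047/a(j(15)) - 11854/(-5482) = -9047/(-104 + 2*(-3)**2) - 11854/(-5482) = -9047/(-104 + 2*9) - 11854*(-1/5482) = -9047/(-104 + 18) + 5927/2741 = -9047/(-86) + 5927/2741 = -9047*(-1/86) + 5927/2741 = 9047/86 + 5927/2741 = 25307549/235726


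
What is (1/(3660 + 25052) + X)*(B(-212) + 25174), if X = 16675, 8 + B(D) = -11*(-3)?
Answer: 12064590772599/28712 ≈ 4.2019e+8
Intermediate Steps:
B(D) = 25 (B(D) = -8 - 11*(-3) = -8 + 33 = 25)
(1/(3660 + 25052) + X)*(B(-212) + 25174) = (1/(3660 + 25052) + 16675)*(25 + 25174) = (1/28712 + 16675)*25199 = (478772601/28712)*25199 = 12064590772599/28712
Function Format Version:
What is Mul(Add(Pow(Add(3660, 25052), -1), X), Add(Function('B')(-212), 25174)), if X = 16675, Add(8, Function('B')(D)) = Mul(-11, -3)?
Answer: Rational(12064590772599, 28712) ≈ 4.2019e+8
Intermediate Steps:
Function('B')(D) = 25 (Function('B')(D) = Add(-8, Mul(-11, -3)) = Add(-8, 33) = 25)
Mul(Add(Pow(Add(3660, 25052), -1), X), Add(Function('B')(-212), 25174)) = Mul(Add(Pow(Add(3660, 25052), -1), 16675), Add(25, 25174)) = Mul(Add(Pow(28712, -1), 16675), 25199) = Mul(Add(Rational(1, 28712), 16675), 25199) = Mul(Rational(478772601, 28712), 25199) = Rational(12064590772599, 28712)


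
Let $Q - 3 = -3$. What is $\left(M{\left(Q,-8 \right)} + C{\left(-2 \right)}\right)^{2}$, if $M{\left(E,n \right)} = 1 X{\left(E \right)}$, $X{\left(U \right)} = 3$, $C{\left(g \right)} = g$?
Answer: $1$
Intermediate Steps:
$Q = 0$ ($Q = 3 - 3 = 0$)
$M{\left(E,n \right)} = 3$ ($M{\left(E,n \right)} = 1 \cdot 3 = 3$)
$\left(M{\left(Q,-8 \right)} + C{\left(-2 \right)}\right)^{2} = \left(3 - 2\right)^{2} = 1^{2} = 1$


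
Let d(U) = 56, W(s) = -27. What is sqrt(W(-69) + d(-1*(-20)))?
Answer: sqrt(29) ≈ 5.3852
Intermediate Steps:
sqrt(W(-69) + d(-1*(-20))) = sqrt(-27 + 56) = sqrt(29)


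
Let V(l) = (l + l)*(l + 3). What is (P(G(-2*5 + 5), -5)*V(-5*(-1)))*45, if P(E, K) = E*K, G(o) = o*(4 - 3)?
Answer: 90000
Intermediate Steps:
V(l) = 2*l*(3 + l) (V(l) = (2*l)*(3 + l) = 2*l*(3 + l))
G(o) = o (G(o) = o*1 = o)
(P(G(-2*5 + 5), -5)*V(-5*(-1)))*45 = (((-2*5 + 5)*(-5))*(2*(-5*(-1))*(3 - 5*(-1))))*45 = (((-10 + 5)*(-5))*(2*5*(3 + 5)))*45 = ((-5*(-5))*(2*5*8))*45 = (25*80)*45 = 2000*45 = 90000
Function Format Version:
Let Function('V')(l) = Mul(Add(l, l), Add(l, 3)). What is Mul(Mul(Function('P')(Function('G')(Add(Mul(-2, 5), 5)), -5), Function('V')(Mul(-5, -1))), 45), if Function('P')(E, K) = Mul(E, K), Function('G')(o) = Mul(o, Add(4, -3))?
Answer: 90000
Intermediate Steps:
Function('V')(l) = Mul(2, l, Add(3, l)) (Function('V')(l) = Mul(Mul(2, l), Add(3, l)) = Mul(2, l, Add(3, l)))
Function('G')(o) = o (Function('G')(o) = Mul(o, 1) = o)
Mul(Mul(Function('P')(Function('G')(Add(Mul(-2, 5), 5)), -5), Function('V')(Mul(-5, -1))), 45) = Mul(Mul(Mul(Add(Mul(-2, 5), 5), -5), Mul(2, Mul(-5, -1), Add(3, Mul(-5, -1)))), 45) = Mul(Mul(Mul(Add(-10, 5), -5), Mul(2, 5, Add(3, 5))), 45) = Mul(Mul(Mul(-5, -5), Mul(2, 5, 8)), 45) = Mul(Mul(25, 80), 45) = Mul(2000, 45) = 90000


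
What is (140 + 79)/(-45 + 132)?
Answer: 73/29 ≈ 2.5172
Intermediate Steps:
(140 + 79)/(-45 + 132) = 219/87 = 219*(1/87) = 73/29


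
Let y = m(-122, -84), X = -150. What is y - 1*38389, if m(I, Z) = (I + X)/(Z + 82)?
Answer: -38253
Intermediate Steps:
m(I, Z) = (-150 + I)/(82 + Z) (m(I, Z) = (I - 150)/(Z + 82) = (-150 + I)/(82 + Z))
y = 136 (y = (-150 - 122)/(82 - 84) = -272/(-2) = -½*(-272) = 136)
y - 1*38389 = 136 - 1*38389 = 136 - 38389 = -38253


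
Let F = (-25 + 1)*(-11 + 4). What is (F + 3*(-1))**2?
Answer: 27225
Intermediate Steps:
F = 168 (F = -24*(-7) = 168)
(F + 3*(-1))**2 = (168 + 3*(-1))**2 = (168 - 3)**2 = 165**2 = 27225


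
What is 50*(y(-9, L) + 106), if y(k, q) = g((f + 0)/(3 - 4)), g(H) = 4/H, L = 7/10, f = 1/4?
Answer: 4500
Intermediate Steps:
f = 1/4 ≈ 0.25000
L = 7/10 (L = 7*(1/10) = 7/10 ≈ 0.70000)
y(k, q) = -16 (y(k, q) = 4/(((1/4 + 0)/(3 - 4))) = 4/(((1/4)/(-1))) = 4/(((1/4)*(-1))) = 4/(-1/4) = 4*(-4) = -16)
50*(y(-9, L) + 106) = 50*(-16 + 106) = 50*90 = 4500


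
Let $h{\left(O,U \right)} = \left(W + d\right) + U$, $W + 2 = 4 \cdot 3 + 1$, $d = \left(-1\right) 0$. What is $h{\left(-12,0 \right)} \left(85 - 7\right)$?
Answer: $858$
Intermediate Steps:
$d = 0$
$W = 11$ ($W = -2 + \left(4 \cdot 3 + 1\right) = -2 + \left(12 + 1\right) = -2 + 13 = 11$)
$h{\left(O,U \right)} = 11 + U$ ($h{\left(O,U \right)} = \left(11 + 0\right) + U = 11 + U$)
$h{\left(-12,0 \right)} \left(85 - 7\right) = \left(11 + 0\right) \left(85 - 7\right) = 11 \cdot 78 = 858$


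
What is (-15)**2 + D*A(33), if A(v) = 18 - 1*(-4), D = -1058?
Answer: -23051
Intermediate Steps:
A(v) = 22 (A(v) = 18 + 4 = 22)
(-15)**2 + D*A(33) = (-15)**2 - 1058*22 = 225 - 23276 = -23051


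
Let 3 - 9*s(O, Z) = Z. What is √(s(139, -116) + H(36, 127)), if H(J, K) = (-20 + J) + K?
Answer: √1406/3 ≈ 12.499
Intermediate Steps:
s(O, Z) = ⅓ - Z/9
H(J, K) = -20 + J + K
√(s(139, -116) + H(36, 127)) = √((⅓ - ⅑*(-116)) + (-20 + 36 + 127)) = √((⅓ + 116/9) + 143) = √(119/9 + 143) = √(1406/9) = √1406/3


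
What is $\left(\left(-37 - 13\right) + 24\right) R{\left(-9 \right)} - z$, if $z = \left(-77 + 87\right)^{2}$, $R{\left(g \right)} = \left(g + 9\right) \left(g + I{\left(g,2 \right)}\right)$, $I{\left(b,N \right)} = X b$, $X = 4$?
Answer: $-100$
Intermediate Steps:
$I{\left(b,N \right)} = 4 b$
$R{\left(g \right)} = 5 g \left(9 + g\right)$ ($R{\left(g \right)} = \left(g + 9\right) \left(g + 4 g\right) = \left(9 + g\right) 5 g = 5 g \left(9 + g\right)$)
$z = 100$ ($z = 10^{2} = 100$)
$\left(\left(-37 - 13\right) + 24\right) R{\left(-9 \right)} - z = \left(\left(-37 - 13\right) + 24\right) 5 \left(-9\right) \left(9 - 9\right) - 100 = \left(-50 + 24\right) 5 \left(-9\right) 0 - 100 = \left(-26\right) 0 - 100 = 0 - 100 = -100$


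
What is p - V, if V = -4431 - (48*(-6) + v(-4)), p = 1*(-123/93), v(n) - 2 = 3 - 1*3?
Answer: 128454/31 ≈ 4143.7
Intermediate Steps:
v(n) = 2 (v(n) = 2 + (3 - 1*3) = 2 + (3 - 3) = 2 + 0 = 2)
p = -41/31 (p = 1*(-123*1/93) = 1*(-41/31) = -41/31 ≈ -1.3226)
V = -4145 (V = -4431 - (48*(-6) + 2) = -4431 - (-288 + 2) = -4431 - 1*(-286) = -4431 + 286 = -4145)
p - V = -41/31 - 1*(-4145) = -41/31 + 4145 = 128454/31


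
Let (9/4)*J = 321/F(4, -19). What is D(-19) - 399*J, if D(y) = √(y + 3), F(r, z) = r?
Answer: -14231 + 4*I ≈ -14231.0 + 4.0*I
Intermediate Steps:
D(y) = √(3 + y)
J = 107/3 (J = 4*(321/4)/9 = 4*(321*(¼))/9 = (4/9)*(321/4) = 107/3 ≈ 35.667)
D(-19) - 399*J = √(3 - 19) - 399*107/3 = √(-16) - 14231 = 4*I - 14231 = -14231 + 4*I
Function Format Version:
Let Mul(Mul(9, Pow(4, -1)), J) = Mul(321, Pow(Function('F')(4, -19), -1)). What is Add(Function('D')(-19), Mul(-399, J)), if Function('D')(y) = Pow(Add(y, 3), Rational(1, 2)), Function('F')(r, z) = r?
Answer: Add(-14231, Mul(4, I)) ≈ Add(-14231., Mul(4.0000, I))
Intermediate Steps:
Function('D')(y) = Pow(Add(3, y), Rational(1, 2))
J = Rational(107, 3) (J = Mul(Rational(4, 9), Mul(321, Pow(4, -1))) = Mul(Rational(4, 9), Mul(321, Rational(1, 4))) = Mul(Rational(4, 9), Rational(321, 4)) = Rational(107, 3) ≈ 35.667)
Add(Function('D')(-19), Mul(-399, J)) = Add(Pow(Add(3, -19), Rational(1, 2)), Mul(-399, Rational(107, 3))) = Add(Pow(-16, Rational(1, 2)), -14231) = Add(Mul(4, I), -14231) = Add(-14231, Mul(4, I))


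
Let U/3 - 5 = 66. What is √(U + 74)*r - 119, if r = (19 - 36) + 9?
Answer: -119 - 8*√287 ≈ -254.53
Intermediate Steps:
U = 213 (U = 15 + 3*66 = 15 + 198 = 213)
r = -8 (r = -17 + 9 = -8)
√(U + 74)*r - 119 = √(213 + 74)*(-8) - 119 = √287*(-8) - 119 = -8*√287 - 119 = -119 - 8*√287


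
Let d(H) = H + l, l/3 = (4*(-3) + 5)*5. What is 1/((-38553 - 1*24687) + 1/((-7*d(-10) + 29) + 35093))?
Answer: -35927/2272023479 ≈ -1.5813e-5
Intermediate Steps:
l = -105 (l = 3*((4*(-3) + 5)*5) = 3*((-12 + 5)*5) = 3*(-7*5) = 3*(-35) = -105)
d(H) = -105 + H (d(H) = H - 105 = -105 + H)
1/((-38553 - 1*24687) + 1/((-7*d(-10) + 29) + 35093)) = 1/((-38553 - 1*24687) + 1/((-7*(-105 - 10) + 29) + 35093)) = 1/((-38553 - 24687) + 1/((-7*(-115) + 29) + 35093)) = 1/(-63240 + 1/((805 + 29) + 35093)) = 1/(-63240 + 1/(834 + 35093)) = 1/(-63240 + 1/35927) = 1/(-2272023479/35927) = -35927/2272023479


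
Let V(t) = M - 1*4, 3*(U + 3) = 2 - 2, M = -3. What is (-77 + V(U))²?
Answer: 7056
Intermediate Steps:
U = -3 (U = -3 + (2 - 2)/3 = -3 + (⅓)*0 = -3 + 0 = -3)
V(t) = -7 (V(t) = -3 - 1*4 = -3 - 4 = -7)
(-77 + V(U))² = (-77 - 7)² = (-84)² = 7056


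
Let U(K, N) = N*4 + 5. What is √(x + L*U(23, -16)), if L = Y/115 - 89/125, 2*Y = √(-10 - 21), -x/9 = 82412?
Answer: √(-980853274420 - 339250*I*√31)/1150 ≈ 0.00082922 - 861.2*I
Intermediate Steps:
x = -741708 (x = -9*82412 = -741708)
Y = I*√31/2 (Y = √(-10 - 21)/2 = √(-31)/2 = (I*√31)/2 = I*√31/2 ≈ 2.7839*I)
U(K, N) = 5 + 4*N (U(K, N) = 4*N + 5 = 5 + 4*N)
L = -89/125 + I*√31/230 (L = (I*√31/2)/115 - 89/125 = (I*√31/2)*(1/115) - 89*1/125 = I*√31/230 - 89/125 = -89/125 + I*√31/230 ≈ -0.712 + 0.024208*I)
√(x + L*U(23, -16)) = √(-741708 + (-89/125 + I*√31/230)*(5 + 4*(-16))) = √(-741708 + (-89/125 + I*√31/230)*(5 - 64)) = √(-741708 + (-89/125 + I*√31/230)*(-59)) = √(-741708 + (5251/125 - 59*I*√31/230)) = √(-92708249/125 - 59*I*√31/230)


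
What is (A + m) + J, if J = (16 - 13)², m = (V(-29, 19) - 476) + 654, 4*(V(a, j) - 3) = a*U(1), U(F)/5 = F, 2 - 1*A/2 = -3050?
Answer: 25031/4 ≈ 6257.8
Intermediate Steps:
A = 6104 (A = 4 - 2*(-3050) = 4 + 6100 = 6104)
U(F) = 5*F
V(a, j) = 3 + 5*a/4 (V(a, j) = 3 + (a*(5*1))/4 = 3 + (a*5)/4 = 3 + (5*a)/4 = 3 + 5*a/4)
m = 579/4 (m = ((3 + (5/4)*(-29)) - 476) + 654 = ((3 - 145/4) - 476) + 654 = (-133/4 - 476) + 654 = -2037/4 + 654 = 579/4 ≈ 144.75)
J = 9 (J = 3² = 9)
(A + m) + J = (6104 + 579/4) + 9 = 24995/4 + 9 = 25031/4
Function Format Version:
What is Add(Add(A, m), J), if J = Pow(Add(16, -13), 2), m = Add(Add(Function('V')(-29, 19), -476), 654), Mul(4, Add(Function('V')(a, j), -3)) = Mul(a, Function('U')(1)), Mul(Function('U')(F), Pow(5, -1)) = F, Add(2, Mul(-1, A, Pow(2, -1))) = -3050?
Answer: Rational(25031, 4) ≈ 6257.8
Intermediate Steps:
A = 6104 (A = Add(4, Mul(-2, -3050)) = Add(4, 6100) = 6104)
Function('U')(F) = Mul(5, F)
Function('V')(a, j) = Add(3, Mul(Rational(5, 4), a)) (Function('V')(a, j) = Add(3, Mul(Rational(1, 4), Mul(a, Mul(5, 1)))) = Add(3, Mul(Rational(1, 4), Mul(a, 5))) = Add(3, Mul(Rational(1, 4), Mul(5, a))) = Add(3, Mul(Rational(5, 4), a)))
m = Rational(579, 4) (m = Add(Add(Add(3, Mul(Rational(5, 4), -29)), -476), 654) = Add(Add(Add(3, Rational(-145, 4)), -476), 654) = Add(Add(Rational(-133, 4), -476), 654) = Add(Rational(-2037, 4), 654) = Rational(579, 4) ≈ 144.75)
J = 9 (J = Pow(3, 2) = 9)
Add(Add(A, m), J) = Add(Add(6104, Rational(579, 4)), 9) = Add(Rational(24995, 4), 9) = Rational(25031, 4)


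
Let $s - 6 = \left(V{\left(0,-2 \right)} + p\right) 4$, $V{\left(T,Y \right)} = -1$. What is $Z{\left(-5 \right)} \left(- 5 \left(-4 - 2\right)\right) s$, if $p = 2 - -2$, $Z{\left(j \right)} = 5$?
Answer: $2700$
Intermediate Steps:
$p = 4$ ($p = 2 + 2 = 4$)
$s = 18$ ($s = 6 + \left(-1 + 4\right) 4 = 6 + 3 \cdot 4 = 6 + 12 = 18$)
$Z{\left(-5 \right)} \left(- 5 \left(-4 - 2\right)\right) s = 5 \left(- 5 \left(-4 - 2\right)\right) 18 = 5 \left(\left(-5\right) \left(-6\right)\right) 18 = 5 \cdot 30 \cdot 18 = 150 \cdot 18 = 2700$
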